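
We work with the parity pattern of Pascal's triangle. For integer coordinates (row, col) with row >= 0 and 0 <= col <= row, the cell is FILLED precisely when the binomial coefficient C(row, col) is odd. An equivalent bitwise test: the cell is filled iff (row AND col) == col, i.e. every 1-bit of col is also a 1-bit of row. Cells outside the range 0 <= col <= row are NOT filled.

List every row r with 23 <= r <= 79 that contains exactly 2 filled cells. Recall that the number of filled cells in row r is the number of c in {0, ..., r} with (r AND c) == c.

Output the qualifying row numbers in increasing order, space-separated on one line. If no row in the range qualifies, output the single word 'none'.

Row r has 2^popcount(r) filled cells, so we need popcount(r) = log2(2) = 1.
Scan r = 23..79 and keep those with exactly 1 one-bits:
r=23=10111 popcount=4 -> skip
r=24=11000 popcount=2 -> skip
r=25=11001 popcount=3 -> skip
r=26=11010 popcount=3 -> skip
r=27=11011 popcount=4 -> skip
r=28=11100 popcount=3 -> skip
r=29=11101 popcount=4 -> skip
r=30=11110 popcount=4 -> skip
r=31=11111 popcount=5 -> skip
r=32=100000 popcount=1 -> KEEP
r=33=100001 popcount=2 -> skip
r=34=100010 popcount=2 -> skip
r=35=100011 popcount=3 -> skip
r=36=100100 popcount=2 -> skip
r=37=100101 popcount=3 -> skip
r=38=100110 popcount=3 -> skip
r=39=100111 popcount=4 -> skip
r=40=101000 popcount=2 -> skip
r=41=101001 popcount=3 -> skip
r=42=101010 popcount=3 -> skip
r=43=101011 popcount=4 -> skip
r=44=101100 popcount=3 -> skip
r=45=101101 popcount=4 -> skip
r=46=101110 popcount=4 -> skip
r=47=101111 popcount=5 -> skip
r=48=110000 popcount=2 -> skip
r=49=110001 popcount=3 -> skip
r=50=110010 popcount=3 -> skip
r=51=110011 popcount=4 -> skip
r=52=110100 popcount=3 -> skip
r=53=110101 popcount=4 -> skip
r=54=110110 popcount=4 -> skip
r=55=110111 popcount=5 -> skip
r=56=111000 popcount=3 -> skip
r=57=111001 popcount=4 -> skip
r=58=111010 popcount=4 -> skip
r=59=111011 popcount=5 -> skip
r=60=111100 popcount=4 -> skip
r=61=111101 popcount=5 -> skip
r=62=111110 popcount=5 -> skip
r=63=111111 popcount=6 -> skip
r=64=1000000 popcount=1 -> KEEP
r=65=1000001 popcount=2 -> skip
r=66=1000010 popcount=2 -> skip
r=67=1000011 popcount=3 -> skip
r=68=1000100 popcount=2 -> skip
r=69=1000101 popcount=3 -> skip
r=70=1000110 popcount=3 -> skip
r=71=1000111 popcount=4 -> skip
r=72=1001000 popcount=2 -> skip
r=73=1001001 popcount=3 -> skip
r=74=1001010 popcount=3 -> skip
r=75=1001011 popcount=4 -> skip
r=76=1001100 popcount=3 -> skip
r=77=1001101 popcount=4 -> skip
r=78=1001110 popcount=4 -> skip
r=79=1001111 popcount=5 -> skip
Kept rows: 32 64

Answer: 32 64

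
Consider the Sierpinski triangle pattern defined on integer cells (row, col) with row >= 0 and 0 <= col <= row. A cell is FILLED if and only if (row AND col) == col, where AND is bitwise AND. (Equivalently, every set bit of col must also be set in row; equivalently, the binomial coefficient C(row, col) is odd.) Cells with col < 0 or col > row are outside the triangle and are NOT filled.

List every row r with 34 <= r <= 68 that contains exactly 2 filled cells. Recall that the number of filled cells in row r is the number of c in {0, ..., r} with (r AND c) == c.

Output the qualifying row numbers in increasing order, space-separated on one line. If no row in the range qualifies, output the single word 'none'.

Row r has 2^popcount(r) filled cells, so we need popcount(r) = log2(2) = 1.
Scan r = 34..68 and keep those with exactly 1 one-bits:
r=34=100010 popcount=2 -> skip
r=35=100011 popcount=3 -> skip
r=36=100100 popcount=2 -> skip
r=37=100101 popcount=3 -> skip
r=38=100110 popcount=3 -> skip
r=39=100111 popcount=4 -> skip
r=40=101000 popcount=2 -> skip
r=41=101001 popcount=3 -> skip
r=42=101010 popcount=3 -> skip
r=43=101011 popcount=4 -> skip
r=44=101100 popcount=3 -> skip
r=45=101101 popcount=4 -> skip
r=46=101110 popcount=4 -> skip
r=47=101111 popcount=5 -> skip
r=48=110000 popcount=2 -> skip
r=49=110001 popcount=3 -> skip
r=50=110010 popcount=3 -> skip
r=51=110011 popcount=4 -> skip
r=52=110100 popcount=3 -> skip
r=53=110101 popcount=4 -> skip
r=54=110110 popcount=4 -> skip
r=55=110111 popcount=5 -> skip
r=56=111000 popcount=3 -> skip
r=57=111001 popcount=4 -> skip
r=58=111010 popcount=4 -> skip
r=59=111011 popcount=5 -> skip
r=60=111100 popcount=4 -> skip
r=61=111101 popcount=5 -> skip
r=62=111110 popcount=5 -> skip
r=63=111111 popcount=6 -> skip
r=64=1000000 popcount=1 -> KEEP
r=65=1000001 popcount=2 -> skip
r=66=1000010 popcount=2 -> skip
r=67=1000011 popcount=3 -> skip
r=68=1000100 popcount=2 -> skip
Kept rows: 64

Answer: 64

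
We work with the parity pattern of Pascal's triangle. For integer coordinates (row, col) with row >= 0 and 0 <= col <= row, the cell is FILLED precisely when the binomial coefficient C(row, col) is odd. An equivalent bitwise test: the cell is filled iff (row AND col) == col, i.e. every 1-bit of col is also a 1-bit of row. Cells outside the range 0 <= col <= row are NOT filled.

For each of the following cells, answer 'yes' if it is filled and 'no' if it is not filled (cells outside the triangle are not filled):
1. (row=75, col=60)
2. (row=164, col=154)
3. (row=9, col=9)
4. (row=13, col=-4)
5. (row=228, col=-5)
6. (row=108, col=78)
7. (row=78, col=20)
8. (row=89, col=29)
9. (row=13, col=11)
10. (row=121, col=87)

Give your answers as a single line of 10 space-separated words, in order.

Answer: no no yes no no no no no no no

Derivation:
(75,60): row=0b1001011, col=0b111100, row AND col = 0b1000 = 8; 8 != 60 -> empty
(164,154): row=0b10100100, col=0b10011010, row AND col = 0b10000000 = 128; 128 != 154 -> empty
(9,9): row=0b1001, col=0b1001, row AND col = 0b1001 = 9; 9 == 9 -> filled
(13,-4): col outside [0, 13] -> not filled
(228,-5): col outside [0, 228] -> not filled
(108,78): row=0b1101100, col=0b1001110, row AND col = 0b1001100 = 76; 76 != 78 -> empty
(78,20): row=0b1001110, col=0b10100, row AND col = 0b100 = 4; 4 != 20 -> empty
(89,29): row=0b1011001, col=0b11101, row AND col = 0b11001 = 25; 25 != 29 -> empty
(13,11): row=0b1101, col=0b1011, row AND col = 0b1001 = 9; 9 != 11 -> empty
(121,87): row=0b1111001, col=0b1010111, row AND col = 0b1010001 = 81; 81 != 87 -> empty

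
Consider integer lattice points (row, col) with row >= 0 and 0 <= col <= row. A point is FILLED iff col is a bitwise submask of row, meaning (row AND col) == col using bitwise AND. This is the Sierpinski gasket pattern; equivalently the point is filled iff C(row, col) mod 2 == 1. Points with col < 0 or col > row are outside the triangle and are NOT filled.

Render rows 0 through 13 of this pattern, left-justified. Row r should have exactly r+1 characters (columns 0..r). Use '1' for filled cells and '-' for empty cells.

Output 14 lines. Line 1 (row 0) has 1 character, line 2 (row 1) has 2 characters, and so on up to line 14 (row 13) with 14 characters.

Answer: 1
11
1-1
1111
1---1
11--11
1-1-1-1
11111111
1-------1
11------11
1-1-----1-1
1111----1111
1---1---1---1
11--11--11--11

Derivation:
r0=0: 1
r1=1: 11
r2=10: 1-1
r3=11: 1111
r4=100: 1---1
r5=101: 11--11
r6=110: 1-1-1-1
r7=111: 11111111
r8=1000: 1-------1
r9=1001: 11------11
r10=1010: 1-1-----1-1
r11=1011: 1111----1111
r12=1100: 1---1---1---1
r13=1101: 11--11--11--11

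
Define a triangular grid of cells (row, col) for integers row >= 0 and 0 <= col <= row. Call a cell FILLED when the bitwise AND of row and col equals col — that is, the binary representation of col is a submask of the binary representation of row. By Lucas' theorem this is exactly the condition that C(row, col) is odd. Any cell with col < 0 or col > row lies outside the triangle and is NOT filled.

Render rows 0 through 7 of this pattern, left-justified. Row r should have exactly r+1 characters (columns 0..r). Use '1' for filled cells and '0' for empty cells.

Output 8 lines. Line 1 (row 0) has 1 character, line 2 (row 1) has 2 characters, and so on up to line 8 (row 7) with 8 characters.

r0=0: 1
r1=1: 11
r2=10: 101
r3=11: 1111
r4=100: 10001
r5=101: 110011
r6=110: 1010101
r7=111: 11111111

Answer: 1
11
101
1111
10001
110011
1010101
11111111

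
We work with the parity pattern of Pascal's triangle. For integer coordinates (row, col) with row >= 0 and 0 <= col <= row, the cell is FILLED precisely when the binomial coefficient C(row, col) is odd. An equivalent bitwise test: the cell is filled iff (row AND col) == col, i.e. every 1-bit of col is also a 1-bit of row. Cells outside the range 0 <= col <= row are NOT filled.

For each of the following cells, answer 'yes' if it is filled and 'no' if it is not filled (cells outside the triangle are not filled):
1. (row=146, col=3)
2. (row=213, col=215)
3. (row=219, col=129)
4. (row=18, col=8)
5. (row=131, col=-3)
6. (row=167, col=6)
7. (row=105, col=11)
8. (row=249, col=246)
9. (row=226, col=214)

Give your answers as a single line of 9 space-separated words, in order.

Answer: no no yes no no yes no no no

Derivation:
(146,3): row=0b10010010, col=0b11, row AND col = 0b10 = 2; 2 != 3 -> empty
(213,215): col outside [0, 213] -> not filled
(219,129): row=0b11011011, col=0b10000001, row AND col = 0b10000001 = 129; 129 == 129 -> filled
(18,8): row=0b10010, col=0b1000, row AND col = 0b0 = 0; 0 != 8 -> empty
(131,-3): col outside [0, 131] -> not filled
(167,6): row=0b10100111, col=0b110, row AND col = 0b110 = 6; 6 == 6 -> filled
(105,11): row=0b1101001, col=0b1011, row AND col = 0b1001 = 9; 9 != 11 -> empty
(249,246): row=0b11111001, col=0b11110110, row AND col = 0b11110000 = 240; 240 != 246 -> empty
(226,214): row=0b11100010, col=0b11010110, row AND col = 0b11000010 = 194; 194 != 214 -> empty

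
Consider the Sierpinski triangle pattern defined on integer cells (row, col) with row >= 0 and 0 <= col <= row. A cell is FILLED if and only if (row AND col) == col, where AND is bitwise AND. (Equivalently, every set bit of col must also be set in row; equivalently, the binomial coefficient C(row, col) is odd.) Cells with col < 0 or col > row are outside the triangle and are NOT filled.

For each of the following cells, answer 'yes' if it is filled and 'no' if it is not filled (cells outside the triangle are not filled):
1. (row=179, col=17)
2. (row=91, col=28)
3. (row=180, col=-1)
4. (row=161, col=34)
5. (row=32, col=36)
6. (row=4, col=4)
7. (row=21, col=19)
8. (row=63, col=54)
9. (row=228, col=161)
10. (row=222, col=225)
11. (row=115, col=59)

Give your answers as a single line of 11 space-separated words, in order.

(179,17): row=0b10110011, col=0b10001, row AND col = 0b10001 = 17; 17 == 17 -> filled
(91,28): row=0b1011011, col=0b11100, row AND col = 0b11000 = 24; 24 != 28 -> empty
(180,-1): col outside [0, 180] -> not filled
(161,34): row=0b10100001, col=0b100010, row AND col = 0b100000 = 32; 32 != 34 -> empty
(32,36): col outside [0, 32] -> not filled
(4,4): row=0b100, col=0b100, row AND col = 0b100 = 4; 4 == 4 -> filled
(21,19): row=0b10101, col=0b10011, row AND col = 0b10001 = 17; 17 != 19 -> empty
(63,54): row=0b111111, col=0b110110, row AND col = 0b110110 = 54; 54 == 54 -> filled
(228,161): row=0b11100100, col=0b10100001, row AND col = 0b10100000 = 160; 160 != 161 -> empty
(222,225): col outside [0, 222] -> not filled
(115,59): row=0b1110011, col=0b111011, row AND col = 0b110011 = 51; 51 != 59 -> empty

Answer: yes no no no no yes no yes no no no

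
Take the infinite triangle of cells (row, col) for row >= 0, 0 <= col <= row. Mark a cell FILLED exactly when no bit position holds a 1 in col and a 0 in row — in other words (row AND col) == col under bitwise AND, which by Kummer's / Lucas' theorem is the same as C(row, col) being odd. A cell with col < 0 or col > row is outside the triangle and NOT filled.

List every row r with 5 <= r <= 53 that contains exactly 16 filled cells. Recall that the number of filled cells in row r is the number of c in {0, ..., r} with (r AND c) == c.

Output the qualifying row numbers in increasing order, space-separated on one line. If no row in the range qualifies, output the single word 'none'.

Row r has 2^popcount(r) filled cells, so we need popcount(r) = log2(16) = 4.
Scan r = 5..53 and keep those with exactly 4 one-bits:
r=5=101 popcount=2 -> skip
r=6=110 popcount=2 -> skip
r=7=111 popcount=3 -> skip
r=8=1000 popcount=1 -> skip
r=9=1001 popcount=2 -> skip
r=10=1010 popcount=2 -> skip
r=11=1011 popcount=3 -> skip
r=12=1100 popcount=2 -> skip
r=13=1101 popcount=3 -> skip
r=14=1110 popcount=3 -> skip
r=15=1111 popcount=4 -> KEEP
r=16=10000 popcount=1 -> skip
r=17=10001 popcount=2 -> skip
r=18=10010 popcount=2 -> skip
r=19=10011 popcount=3 -> skip
r=20=10100 popcount=2 -> skip
r=21=10101 popcount=3 -> skip
r=22=10110 popcount=3 -> skip
r=23=10111 popcount=4 -> KEEP
r=24=11000 popcount=2 -> skip
r=25=11001 popcount=3 -> skip
r=26=11010 popcount=3 -> skip
r=27=11011 popcount=4 -> KEEP
r=28=11100 popcount=3 -> skip
r=29=11101 popcount=4 -> KEEP
r=30=11110 popcount=4 -> KEEP
r=31=11111 popcount=5 -> skip
r=32=100000 popcount=1 -> skip
r=33=100001 popcount=2 -> skip
r=34=100010 popcount=2 -> skip
r=35=100011 popcount=3 -> skip
r=36=100100 popcount=2 -> skip
r=37=100101 popcount=3 -> skip
r=38=100110 popcount=3 -> skip
r=39=100111 popcount=4 -> KEEP
r=40=101000 popcount=2 -> skip
r=41=101001 popcount=3 -> skip
r=42=101010 popcount=3 -> skip
r=43=101011 popcount=4 -> KEEP
r=44=101100 popcount=3 -> skip
r=45=101101 popcount=4 -> KEEP
r=46=101110 popcount=4 -> KEEP
r=47=101111 popcount=5 -> skip
r=48=110000 popcount=2 -> skip
r=49=110001 popcount=3 -> skip
r=50=110010 popcount=3 -> skip
r=51=110011 popcount=4 -> KEEP
r=52=110100 popcount=3 -> skip
r=53=110101 popcount=4 -> KEEP
Kept rows: 15 23 27 29 30 39 43 45 46 51 53

Answer: 15 23 27 29 30 39 43 45 46 51 53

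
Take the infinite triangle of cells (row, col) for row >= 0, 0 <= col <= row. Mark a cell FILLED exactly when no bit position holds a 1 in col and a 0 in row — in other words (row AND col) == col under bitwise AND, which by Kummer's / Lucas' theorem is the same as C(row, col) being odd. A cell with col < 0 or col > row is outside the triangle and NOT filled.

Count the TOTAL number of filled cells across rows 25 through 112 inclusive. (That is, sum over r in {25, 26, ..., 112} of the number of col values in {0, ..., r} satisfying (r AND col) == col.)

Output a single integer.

r25=11001 pc3: +8 =8
r26=11010 pc3: +8 =16
r27=11011 pc4: +16 =32
r28=11100 pc3: +8 =40
r29=11101 pc4: +16 =56
r30=11110 pc4: +16 =72
r31=11111 pc5: +32 =104
r32=100000 pc1: +2 =106
r33=100001 pc2: +4 =110
r34=100010 pc2: +4 =114
r35=100011 pc3: +8 =122
r36=100100 pc2: +4 =126
r37=100101 pc3: +8 =134
r38=100110 pc3: +8 =142
r39=100111 pc4: +16 =158
r40=101000 pc2: +4 =162
r41=101001 pc3: +8 =170
r42=101010 pc3: +8 =178
r43=101011 pc4: +16 =194
r44=101100 pc3: +8 =202
r45=101101 pc4: +16 =218
r46=101110 pc4: +16 =234
r47=101111 pc5: +32 =266
r48=110000 pc2: +4 =270
r49=110001 pc3: +8 =278
r50=110010 pc3: +8 =286
r51=110011 pc4: +16 =302
r52=110100 pc3: +8 =310
r53=110101 pc4: +16 =326
r54=110110 pc4: +16 =342
r55=110111 pc5: +32 =374
r56=111000 pc3: +8 =382
r57=111001 pc4: +16 =398
r58=111010 pc4: +16 =414
r59=111011 pc5: +32 =446
r60=111100 pc4: +16 =462
r61=111101 pc5: +32 =494
r62=111110 pc5: +32 =526
r63=111111 pc6: +64 =590
r64=1000000 pc1: +2 =592
r65=1000001 pc2: +4 =596
r66=1000010 pc2: +4 =600
r67=1000011 pc3: +8 =608
r68=1000100 pc2: +4 =612
r69=1000101 pc3: +8 =620
r70=1000110 pc3: +8 =628
r71=1000111 pc4: +16 =644
r72=1001000 pc2: +4 =648
r73=1001001 pc3: +8 =656
r74=1001010 pc3: +8 =664
r75=1001011 pc4: +16 =680
r76=1001100 pc3: +8 =688
r77=1001101 pc4: +16 =704
r78=1001110 pc4: +16 =720
r79=1001111 pc5: +32 =752
r80=1010000 pc2: +4 =756
r81=1010001 pc3: +8 =764
r82=1010010 pc3: +8 =772
r83=1010011 pc4: +16 =788
r84=1010100 pc3: +8 =796
r85=1010101 pc4: +16 =812
r86=1010110 pc4: +16 =828
r87=1010111 pc5: +32 =860
r88=1011000 pc3: +8 =868
r89=1011001 pc4: +16 =884
r90=1011010 pc4: +16 =900
r91=1011011 pc5: +32 =932
r92=1011100 pc4: +16 =948
r93=1011101 pc5: +32 =980
r94=1011110 pc5: +32 =1012
r95=1011111 pc6: +64 =1076
r96=1100000 pc2: +4 =1080
r97=1100001 pc3: +8 =1088
r98=1100010 pc3: +8 =1096
r99=1100011 pc4: +16 =1112
r100=1100100 pc3: +8 =1120
r101=1100101 pc4: +16 =1136
r102=1100110 pc4: +16 =1152
r103=1100111 pc5: +32 =1184
r104=1101000 pc3: +8 =1192
r105=1101001 pc4: +16 =1208
r106=1101010 pc4: +16 =1224
r107=1101011 pc5: +32 =1256
r108=1101100 pc4: +16 =1272
r109=1101101 pc5: +32 =1304
r110=1101110 pc5: +32 =1336
r111=1101111 pc6: +64 =1400
r112=1110000 pc3: +8 =1408

Answer: 1408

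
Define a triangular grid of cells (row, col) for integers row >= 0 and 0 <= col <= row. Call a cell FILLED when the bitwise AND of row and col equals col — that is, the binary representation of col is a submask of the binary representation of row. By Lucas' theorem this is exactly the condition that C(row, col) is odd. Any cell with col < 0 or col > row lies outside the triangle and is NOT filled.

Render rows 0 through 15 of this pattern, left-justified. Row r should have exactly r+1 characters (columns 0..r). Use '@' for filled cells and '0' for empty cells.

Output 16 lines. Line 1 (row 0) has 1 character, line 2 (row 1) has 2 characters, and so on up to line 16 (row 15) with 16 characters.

Answer: @
@@
@0@
@@@@
@000@
@@00@@
@0@0@0@
@@@@@@@@
@0000000@
@@000000@@
@0@00000@0@
@@@@0000@@@@
@000@000@000@
@@00@@00@@00@@
@0@0@0@0@0@0@0@
@@@@@@@@@@@@@@@@

Derivation:
r0=0: @
r1=1: @@
r2=10: @0@
r3=11: @@@@
r4=100: @000@
r5=101: @@00@@
r6=110: @0@0@0@
r7=111: @@@@@@@@
r8=1000: @0000000@
r9=1001: @@000000@@
r10=1010: @0@00000@0@
r11=1011: @@@@0000@@@@
r12=1100: @000@000@000@
r13=1101: @@00@@00@@00@@
r14=1110: @0@0@0@0@0@0@0@
r15=1111: @@@@@@@@@@@@@@@@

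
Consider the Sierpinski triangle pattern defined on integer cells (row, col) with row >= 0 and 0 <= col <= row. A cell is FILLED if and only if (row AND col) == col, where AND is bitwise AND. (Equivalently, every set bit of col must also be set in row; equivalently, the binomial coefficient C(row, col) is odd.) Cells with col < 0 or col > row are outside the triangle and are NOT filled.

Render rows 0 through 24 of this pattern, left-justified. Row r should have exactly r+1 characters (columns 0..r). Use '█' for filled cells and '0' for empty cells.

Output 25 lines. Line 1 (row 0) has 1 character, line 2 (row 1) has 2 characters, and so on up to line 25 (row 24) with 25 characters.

Answer: █
██
█0█
████
█000█
██00██
█0█0█0█
████████
█0000000█
██000000██
█0█00000█0█
████0000████
█000█000█000█
██00██00██00██
█0█0█0█0█0█0█0█
████████████████
█000000000000000█
██00000000000000██
█0█0000000000000█0█
████000000000000████
█000█00000000000█000█
██00██0000000000██00██
█0█0█0█000000000█0█0█0█
████████00000000████████
█0000000█0000000█0000000█

Derivation:
r0=0: █
r1=1: ██
r2=10: █0█
r3=11: ████
r4=100: █000█
r5=101: ██00██
r6=110: █0█0█0█
r7=111: ████████
r8=1000: █0000000█
r9=1001: ██000000██
r10=1010: █0█00000█0█
r11=1011: ████0000████
r12=1100: █000█000█000█
r13=1101: ██00██00██00██
r14=1110: █0█0█0█0█0█0█0█
r15=1111: ████████████████
r16=10000: █000000000000000█
r17=10001: ██00000000000000██
r18=10010: █0█0000000000000█0█
r19=10011: ████000000000000████
r20=10100: █000█00000000000█000█
r21=10101: ██00██0000000000██00██
r22=10110: █0█0█0█000000000█0█0█0█
r23=10111: ████████00000000████████
r24=11000: █0000000█0000000█0000000█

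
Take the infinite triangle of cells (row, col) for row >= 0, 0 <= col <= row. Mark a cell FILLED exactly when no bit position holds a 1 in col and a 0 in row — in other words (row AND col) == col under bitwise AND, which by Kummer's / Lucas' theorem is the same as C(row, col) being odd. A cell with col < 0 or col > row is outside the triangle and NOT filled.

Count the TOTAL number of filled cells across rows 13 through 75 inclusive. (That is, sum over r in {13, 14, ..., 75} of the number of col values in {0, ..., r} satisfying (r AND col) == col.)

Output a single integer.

r13=1101 pc3: +8 =8
r14=1110 pc3: +8 =16
r15=1111 pc4: +16 =32
r16=10000 pc1: +2 =34
r17=10001 pc2: +4 =38
r18=10010 pc2: +4 =42
r19=10011 pc3: +8 =50
r20=10100 pc2: +4 =54
r21=10101 pc3: +8 =62
r22=10110 pc3: +8 =70
r23=10111 pc4: +16 =86
r24=11000 pc2: +4 =90
r25=11001 pc3: +8 =98
r26=11010 pc3: +8 =106
r27=11011 pc4: +16 =122
r28=11100 pc3: +8 =130
r29=11101 pc4: +16 =146
r30=11110 pc4: +16 =162
r31=11111 pc5: +32 =194
r32=100000 pc1: +2 =196
r33=100001 pc2: +4 =200
r34=100010 pc2: +4 =204
r35=100011 pc3: +8 =212
r36=100100 pc2: +4 =216
r37=100101 pc3: +8 =224
r38=100110 pc3: +8 =232
r39=100111 pc4: +16 =248
r40=101000 pc2: +4 =252
r41=101001 pc3: +8 =260
r42=101010 pc3: +8 =268
r43=101011 pc4: +16 =284
r44=101100 pc3: +8 =292
r45=101101 pc4: +16 =308
r46=101110 pc4: +16 =324
r47=101111 pc5: +32 =356
r48=110000 pc2: +4 =360
r49=110001 pc3: +8 =368
r50=110010 pc3: +8 =376
r51=110011 pc4: +16 =392
r52=110100 pc3: +8 =400
r53=110101 pc4: +16 =416
r54=110110 pc4: +16 =432
r55=110111 pc5: +32 =464
r56=111000 pc3: +8 =472
r57=111001 pc4: +16 =488
r58=111010 pc4: +16 =504
r59=111011 pc5: +32 =536
r60=111100 pc4: +16 =552
r61=111101 pc5: +32 =584
r62=111110 pc5: +32 =616
r63=111111 pc6: +64 =680
r64=1000000 pc1: +2 =682
r65=1000001 pc2: +4 =686
r66=1000010 pc2: +4 =690
r67=1000011 pc3: +8 =698
r68=1000100 pc2: +4 =702
r69=1000101 pc3: +8 =710
r70=1000110 pc3: +8 =718
r71=1000111 pc4: +16 =734
r72=1001000 pc2: +4 =738
r73=1001001 pc3: +8 =746
r74=1001010 pc3: +8 =754
r75=1001011 pc4: +16 =770

Answer: 770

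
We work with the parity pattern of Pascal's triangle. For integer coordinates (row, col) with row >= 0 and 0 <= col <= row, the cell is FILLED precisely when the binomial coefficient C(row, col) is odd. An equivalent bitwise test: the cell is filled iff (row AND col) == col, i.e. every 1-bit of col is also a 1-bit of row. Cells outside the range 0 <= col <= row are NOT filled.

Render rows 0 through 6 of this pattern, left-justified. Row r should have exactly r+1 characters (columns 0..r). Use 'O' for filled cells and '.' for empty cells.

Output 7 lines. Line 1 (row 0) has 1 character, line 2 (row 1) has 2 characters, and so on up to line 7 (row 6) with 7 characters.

r0=0: O
r1=1: OO
r2=10: O.O
r3=11: OOOO
r4=100: O...O
r5=101: OO..OO
r6=110: O.O.O.O

Answer: O
OO
O.O
OOOO
O...O
OO..OO
O.O.O.O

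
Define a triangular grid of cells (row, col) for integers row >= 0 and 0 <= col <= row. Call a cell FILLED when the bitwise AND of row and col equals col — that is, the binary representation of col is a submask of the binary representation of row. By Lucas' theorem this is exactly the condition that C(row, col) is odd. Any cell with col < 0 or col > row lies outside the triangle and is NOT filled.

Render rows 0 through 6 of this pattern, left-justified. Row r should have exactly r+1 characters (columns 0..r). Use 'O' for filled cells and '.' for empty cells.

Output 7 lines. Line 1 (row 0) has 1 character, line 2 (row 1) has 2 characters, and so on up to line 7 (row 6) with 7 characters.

Answer: O
OO
O.O
OOOO
O...O
OO..OO
O.O.O.O

Derivation:
r0=0: O
r1=1: OO
r2=10: O.O
r3=11: OOOO
r4=100: O...O
r5=101: OO..OO
r6=110: O.O.O.O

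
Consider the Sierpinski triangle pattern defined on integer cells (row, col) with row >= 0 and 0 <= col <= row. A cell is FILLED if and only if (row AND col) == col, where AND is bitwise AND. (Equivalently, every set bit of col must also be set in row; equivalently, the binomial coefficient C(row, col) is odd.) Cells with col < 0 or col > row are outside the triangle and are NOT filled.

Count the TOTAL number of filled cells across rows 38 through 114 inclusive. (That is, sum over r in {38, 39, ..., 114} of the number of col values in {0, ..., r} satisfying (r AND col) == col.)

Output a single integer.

Answer: 1306

Derivation:
r38=100110 pc3: +8 =8
r39=100111 pc4: +16 =24
r40=101000 pc2: +4 =28
r41=101001 pc3: +8 =36
r42=101010 pc3: +8 =44
r43=101011 pc4: +16 =60
r44=101100 pc3: +8 =68
r45=101101 pc4: +16 =84
r46=101110 pc4: +16 =100
r47=101111 pc5: +32 =132
r48=110000 pc2: +4 =136
r49=110001 pc3: +8 =144
r50=110010 pc3: +8 =152
r51=110011 pc4: +16 =168
r52=110100 pc3: +8 =176
r53=110101 pc4: +16 =192
r54=110110 pc4: +16 =208
r55=110111 pc5: +32 =240
r56=111000 pc3: +8 =248
r57=111001 pc4: +16 =264
r58=111010 pc4: +16 =280
r59=111011 pc5: +32 =312
r60=111100 pc4: +16 =328
r61=111101 pc5: +32 =360
r62=111110 pc5: +32 =392
r63=111111 pc6: +64 =456
r64=1000000 pc1: +2 =458
r65=1000001 pc2: +4 =462
r66=1000010 pc2: +4 =466
r67=1000011 pc3: +8 =474
r68=1000100 pc2: +4 =478
r69=1000101 pc3: +8 =486
r70=1000110 pc3: +8 =494
r71=1000111 pc4: +16 =510
r72=1001000 pc2: +4 =514
r73=1001001 pc3: +8 =522
r74=1001010 pc3: +8 =530
r75=1001011 pc4: +16 =546
r76=1001100 pc3: +8 =554
r77=1001101 pc4: +16 =570
r78=1001110 pc4: +16 =586
r79=1001111 pc5: +32 =618
r80=1010000 pc2: +4 =622
r81=1010001 pc3: +8 =630
r82=1010010 pc3: +8 =638
r83=1010011 pc4: +16 =654
r84=1010100 pc3: +8 =662
r85=1010101 pc4: +16 =678
r86=1010110 pc4: +16 =694
r87=1010111 pc5: +32 =726
r88=1011000 pc3: +8 =734
r89=1011001 pc4: +16 =750
r90=1011010 pc4: +16 =766
r91=1011011 pc5: +32 =798
r92=1011100 pc4: +16 =814
r93=1011101 pc5: +32 =846
r94=1011110 pc5: +32 =878
r95=1011111 pc6: +64 =942
r96=1100000 pc2: +4 =946
r97=1100001 pc3: +8 =954
r98=1100010 pc3: +8 =962
r99=1100011 pc4: +16 =978
r100=1100100 pc3: +8 =986
r101=1100101 pc4: +16 =1002
r102=1100110 pc4: +16 =1018
r103=1100111 pc5: +32 =1050
r104=1101000 pc3: +8 =1058
r105=1101001 pc4: +16 =1074
r106=1101010 pc4: +16 =1090
r107=1101011 pc5: +32 =1122
r108=1101100 pc4: +16 =1138
r109=1101101 pc5: +32 =1170
r110=1101110 pc5: +32 =1202
r111=1101111 pc6: +64 =1266
r112=1110000 pc3: +8 =1274
r113=1110001 pc4: +16 =1290
r114=1110010 pc4: +16 =1306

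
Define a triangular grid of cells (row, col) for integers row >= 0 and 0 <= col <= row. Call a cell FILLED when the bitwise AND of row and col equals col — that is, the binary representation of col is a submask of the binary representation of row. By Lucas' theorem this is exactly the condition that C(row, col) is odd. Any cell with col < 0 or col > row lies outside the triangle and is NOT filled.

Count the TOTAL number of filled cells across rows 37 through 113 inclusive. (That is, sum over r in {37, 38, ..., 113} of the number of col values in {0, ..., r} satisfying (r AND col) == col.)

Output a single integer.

r37=100101 pc3: +8 =8
r38=100110 pc3: +8 =16
r39=100111 pc4: +16 =32
r40=101000 pc2: +4 =36
r41=101001 pc3: +8 =44
r42=101010 pc3: +8 =52
r43=101011 pc4: +16 =68
r44=101100 pc3: +8 =76
r45=101101 pc4: +16 =92
r46=101110 pc4: +16 =108
r47=101111 pc5: +32 =140
r48=110000 pc2: +4 =144
r49=110001 pc3: +8 =152
r50=110010 pc3: +8 =160
r51=110011 pc4: +16 =176
r52=110100 pc3: +8 =184
r53=110101 pc4: +16 =200
r54=110110 pc4: +16 =216
r55=110111 pc5: +32 =248
r56=111000 pc3: +8 =256
r57=111001 pc4: +16 =272
r58=111010 pc4: +16 =288
r59=111011 pc5: +32 =320
r60=111100 pc4: +16 =336
r61=111101 pc5: +32 =368
r62=111110 pc5: +32 =400
r63=111111 pc6: +64 =464
r64=1000000 pc1: +2 =466
r65=1000001 pc2: +4 =470
r66=1000010 pc2: +4 =474
r67=1000011 pc3: +8 =482
r68=1000100 pc2: +4 =486
r69=1000101 pc3: +8 =494
r70=1000110 pc3: +8 =502
r71=1000111 pc4: +16 =518
r72=1001000 pc2: +4 =522
r73=1001001 pc3: +8 =530
r74=1001010 pc3: +8 =538
r75=1001011 pc4: +16 =554
r76=1001100 pc3: +8 =562
r77=1001101 pc4: +16 =578
r78=1001110 pc4: +16 =594
r79=1001111 pc5: +32 =626
r80=1010000 pc2: +4 =630
r81=1010001 pc3: +8 =638
r82=1010010 pc3: +8 =646
r83=1010011 pc4: +16 =662
r84=1010100 pc3: +8 =670
r85=1010101 pc4: +16 =686
r86=1010110 pc4: +16 =702
r87=1010111 pc5: +32 =734
r88=1011000 pc3: +8 =742
r89=1011001 pc4: +16 =758
r90=1011010 pc4: +16 =774
r91=1011011 pc5: +32 =806
r92=1011100 pc4: +16 =822
r93=1011101 pc5: +32 =854
r94=1011110 pc5: +32 =886
r95=1011111 pc6: +64 =950
r96=1100000 pc2: +4 =954
r97=1100001 pc3: +8 =962
r98=1100010 pc3: +8 =970
r99=1100011 pc4: +16 =986
r100=1100100 pc3: +8 =994
r101=1100101 pc4: +16 =1010
r102=1100110 pc4: +16 =1026
r103=1100111 pc5: +32 =1058
r104=1101000 pc3: +8 =1066
r105=1101001 pc4: +16 =1082
r106=1101010 pc4: +16 =1098
r107=1101011 pc5: +32 =1130
r108=1101100 pc4: +16 =1146
r109=1101101 pc5: +32 =1178
r110=1101110 pc5: +32 =1210
r111=1101111 pc6: +64 =1274
r112=1110000 pc3: +8 =1282
r113=1110001 pc4: +16 =1298

Answer: 1298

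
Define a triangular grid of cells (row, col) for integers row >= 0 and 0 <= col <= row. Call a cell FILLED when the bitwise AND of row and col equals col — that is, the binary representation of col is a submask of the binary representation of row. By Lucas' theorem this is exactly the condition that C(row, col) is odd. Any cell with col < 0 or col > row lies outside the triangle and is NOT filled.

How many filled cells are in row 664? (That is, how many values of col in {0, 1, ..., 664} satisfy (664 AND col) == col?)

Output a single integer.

Answer: 16

Derivation:
664 in binary = 1010011000
popcount(664) = number of 1-bits in 1010011000 = 4
A col c satisfies (664 AND c) == c iff every set bit of c is also set in 664; each of the 4 set bits of 664 can independently be on or off in c.
count = 2^4 = 16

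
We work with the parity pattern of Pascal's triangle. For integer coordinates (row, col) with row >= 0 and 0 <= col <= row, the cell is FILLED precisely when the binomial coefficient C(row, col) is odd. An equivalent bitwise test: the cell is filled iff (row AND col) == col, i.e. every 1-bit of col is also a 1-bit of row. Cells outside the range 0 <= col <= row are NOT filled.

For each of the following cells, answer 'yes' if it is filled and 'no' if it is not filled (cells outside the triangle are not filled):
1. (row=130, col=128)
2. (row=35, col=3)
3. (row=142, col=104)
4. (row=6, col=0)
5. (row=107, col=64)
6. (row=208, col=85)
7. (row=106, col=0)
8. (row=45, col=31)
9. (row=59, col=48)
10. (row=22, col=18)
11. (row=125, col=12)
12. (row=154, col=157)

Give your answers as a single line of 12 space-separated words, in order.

(130,128): row=0b10000010, col=0b10000000, row AND col = 0b10000000 = 128; 128 == 128 -> filled
(35,3): row=0b100011, col=0b11, row AND col = 0b11 = 3; 3 == 3 -> filled
(142,104): row=0b10001110, col=0b1101000, row AND col = 0b1000 = 8; 8 != 104 -> empty
(6,0): row=0b110, col=0b0, row AND col = 0b0 = 0; 0 == 0 -> filled
(107,64): row=0b1101011, col=0b1000000, row AND col = 0b1000000 = 64; 64 == 64 -> filled
(208,85): row=0b11010000, col=0b1010101, row AND col = 0b1010000 = 80; 80 != 85 -> empty
(106,0): row=0b1101010, col=0b0, row AND col = 0b0 = 0; 0 == 0 -> filled
(45,31): row=0b101101, col=0b11111, row AND col = 0b1101 = 13; 13 != 31 -> empty
(59,48): row=0b111011, col=0b110000, row AND col = 0b110000 = 48; 48 == 48 -> filled
(22,18): row=0b10110, col=0b10010, row AND col = 0b10010 = 18; 18 == 18 -> filled
(125,12): row=0b1111101, col=0b1100, row AND col = 0b1100 = 12; 12 == 12 -> filled
(154,157): col outside [0, 154] -> not filled

Answer: yes yes no yes yes no yes no yes yes yes no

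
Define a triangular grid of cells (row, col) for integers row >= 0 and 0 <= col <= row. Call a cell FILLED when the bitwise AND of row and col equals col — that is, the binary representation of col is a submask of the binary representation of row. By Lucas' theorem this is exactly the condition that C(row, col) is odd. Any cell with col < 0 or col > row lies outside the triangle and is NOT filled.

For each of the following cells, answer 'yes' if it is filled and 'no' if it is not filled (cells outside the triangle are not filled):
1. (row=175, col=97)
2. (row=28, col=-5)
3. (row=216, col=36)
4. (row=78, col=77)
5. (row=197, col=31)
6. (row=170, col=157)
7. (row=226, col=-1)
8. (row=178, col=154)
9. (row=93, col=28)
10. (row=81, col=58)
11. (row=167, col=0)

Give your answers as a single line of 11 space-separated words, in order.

Answer: no no no no no no no no yes no yes

Derivation:
(175,97): row=0b10101111, col=0b1100001, row AND col = 0b100001 = 33; 33 != 97 -> empty
(28,-5): col outside [0, 28] -> not filled
(216,36): row=0b11011000, col=0b100100, row AND col = 0b0 = 0; 0 != 36 -> empty
(78,77): row=0b1001110, col=0b1001101, row AND col = 0b1001100 = 76; 76 != 77 -> empty
(197,31): row=0b11000101, col=0b11111, row AND col = 0b101 = 5; 5 != 31 -> empty
(170,157): row=0b10101010, col=0b10011101, row AND col = 0b10001000 = 136; 136 != 157 -> empty
(226,-1): col outside [0, 226] -> not filled
(178,154): row=0b10110010, col=0b10011010, row AND col = 0b10010010 = 146; 146 != 154 -> empty
(93,28): row=0b1011101, col=0b11100, row AND col = 0b11100 = 28; 28 == 28 -> filled
(81,58): row=0b1010001, col=0b111010, row AND col = 0b10000 = 16; 16 != 58 -> empty
(167,0): row=0b10100111, col=0b0, row AND col = 0b0 = 0; 0 == 0 -> filled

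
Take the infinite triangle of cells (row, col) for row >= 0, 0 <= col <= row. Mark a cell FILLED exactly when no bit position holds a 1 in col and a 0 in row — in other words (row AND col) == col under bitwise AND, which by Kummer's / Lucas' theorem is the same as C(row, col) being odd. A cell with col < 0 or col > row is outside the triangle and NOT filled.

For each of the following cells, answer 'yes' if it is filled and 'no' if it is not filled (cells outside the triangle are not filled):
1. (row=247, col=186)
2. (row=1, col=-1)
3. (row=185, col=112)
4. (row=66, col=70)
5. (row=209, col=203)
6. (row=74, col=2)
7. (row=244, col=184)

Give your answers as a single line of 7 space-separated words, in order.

(247,186): row=0b11110111, col=0b10111010, row AND col = 0b10110010 = 178; 178 != 186 -> empty
(1,-1): col outside [0, 1] -> not filled
(185,112): row=0b10111001, col=0b1110000, row AND col = 0b110000 = 48; 48 != 112 -> empty
(66,70): col outside [0, 66] -> not filled
(209,203): row=0b11010001, col=0b11001011, row AND col = 0b11000001 = 193; 193 != 203 -> empty
(74,2): row=0b1001010, col=0b10, row AND col = 0b10 = 2; 2 == 2 -> filled
(244,184): row=0b11110100, col=0b10111000, row AND col = 0b10110000 = 176; 176 != 184 -> empty

Answer: no no no no no yes no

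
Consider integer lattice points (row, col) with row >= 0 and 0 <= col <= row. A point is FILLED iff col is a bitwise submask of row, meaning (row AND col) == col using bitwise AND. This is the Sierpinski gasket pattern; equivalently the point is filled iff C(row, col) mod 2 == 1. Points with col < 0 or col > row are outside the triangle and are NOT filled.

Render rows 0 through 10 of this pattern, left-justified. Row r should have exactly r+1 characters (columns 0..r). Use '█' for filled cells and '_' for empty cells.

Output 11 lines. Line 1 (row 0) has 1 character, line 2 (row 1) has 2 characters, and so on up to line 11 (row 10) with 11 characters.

Answer: █
██
█_█
████
█___█
██__██
█_█_█_█
████████
█_______█
██______██
█_█_____█_█

Derivation:
r0=0: █
r1=1: ██
r2=10: █_█
r3=11: ████
r4=100: █___█
r5=101: ██__██
r6=110: █_█_█_█
r7=111: ████████
r8=1000: █_______█
r9=1001: ██______██
r10=1010: █_█_____█_█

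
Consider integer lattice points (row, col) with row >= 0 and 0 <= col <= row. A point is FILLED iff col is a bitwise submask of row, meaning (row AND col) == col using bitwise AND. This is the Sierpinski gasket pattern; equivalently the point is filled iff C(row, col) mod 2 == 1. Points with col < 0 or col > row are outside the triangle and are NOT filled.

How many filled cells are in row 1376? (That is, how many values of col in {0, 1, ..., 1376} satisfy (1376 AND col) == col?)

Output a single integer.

Answer: 16

Derivation:
1376 in binary = 10101100000
popcount(1376) = number of 1-bits in 10101100000 = 4
A col c satisfies (1376 AND c) == c iff every set bit of c is also set in 1376; each of the 4 set bits of 1376 can independently be on or off in c.
count = 2^4 = 16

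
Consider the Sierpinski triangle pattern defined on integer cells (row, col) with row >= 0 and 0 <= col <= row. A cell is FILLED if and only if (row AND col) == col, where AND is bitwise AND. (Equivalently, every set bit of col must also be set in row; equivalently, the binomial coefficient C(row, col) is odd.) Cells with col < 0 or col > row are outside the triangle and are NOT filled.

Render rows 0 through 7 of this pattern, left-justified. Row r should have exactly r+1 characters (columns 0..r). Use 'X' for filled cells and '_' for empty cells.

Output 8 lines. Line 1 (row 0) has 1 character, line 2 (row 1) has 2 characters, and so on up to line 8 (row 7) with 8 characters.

Answer: X
XX
X_X
XXXX
X___X
XX__XX
X_X_X_X
XXXXXXXX

Derivation:
r0=0: X
r1=1: XX
r2=10: X_X
r3=11: XXXX
r4=100: X___X
r5=101: XX__XX
r6=110: X_X_X_X
r7=111: XXXXXXXX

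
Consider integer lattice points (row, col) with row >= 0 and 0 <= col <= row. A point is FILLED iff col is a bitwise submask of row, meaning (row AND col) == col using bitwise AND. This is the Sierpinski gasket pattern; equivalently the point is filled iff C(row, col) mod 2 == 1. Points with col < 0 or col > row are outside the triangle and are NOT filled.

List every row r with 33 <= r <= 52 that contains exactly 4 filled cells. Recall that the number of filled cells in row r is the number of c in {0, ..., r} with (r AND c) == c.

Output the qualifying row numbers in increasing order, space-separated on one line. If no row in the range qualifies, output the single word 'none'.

Row r has 2^popcount(r) filled cells, so we need popcount(r) = log2(4) = 2.
Scan r = 33..52 and keep those with exactly 2 one-bits:
r=33=100001 popcount=2 -> KEEP
r=34=100010 popcount=2 -> KEEP
r=35=100011 popcount=3 -> skip
r=36=100100 popcount=2 -> KEEP
r=37=100101 popcount=3 -> skip
r=38=100110 popcount=3 -> skip
r=39=100111 popcount=4 -> skip
r=40=101000 popcount=2 -> KEEP
r=41=101001 popcount=3 -> skip
r=42=101010 popcount=3 -> skip
r=43=101011 popcount=4 -> skip
r=44=101100 popcount=3 -> skip
r=45=101101 popcount=4 -> skip
r=46=101110 popcount=4 -> skip
r=47=101111 popcount=5 -> skip
r=48=110000 popcount=2 -> KEEP
r=49=110001 popcount=3 -> skip
r=50=110010 popcount=3 -> skip
r=51=110011 popcount=4 -> skip
r=52=110100 popcount=3 -> skip
Kept rows: 33 34 36 40 48

Answer: 33 34 36 40 48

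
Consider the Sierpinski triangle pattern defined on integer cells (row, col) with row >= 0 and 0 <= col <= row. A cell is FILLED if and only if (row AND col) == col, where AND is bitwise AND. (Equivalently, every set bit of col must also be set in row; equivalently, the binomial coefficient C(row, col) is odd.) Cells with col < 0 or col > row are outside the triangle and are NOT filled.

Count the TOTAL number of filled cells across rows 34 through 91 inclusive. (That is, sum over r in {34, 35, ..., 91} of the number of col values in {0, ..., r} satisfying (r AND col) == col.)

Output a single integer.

Answer: 822

Derivation:
r34=100010 pc2: +4 =4
r35=100011 pc3: +8 =12
r36=100100 pc2: +4 =16
r37=100101 pc3: +8 =24
r38=100110 pc3: +8 =32
r39=100111 pc4: +16 =48
r40=101000 pc2: +4 =52
r41=101001 pc3: +8 =60
r42=101010 pc3: +8 =68
r43=101011 pc4: +16 =84
r44=101100 pc3: +8 =92
r45=101101 pc4: +16 =108
r46=101110 pc4: +16 =124
r47=101111 pc5: +32 =156
r48=110000 pc2: +4 =160
r49=110001 pc3: +8 =168
r50=110010 pc3: +8 =176
r51=110011 pc4: +16 =192
r52=110100 pc3: +8 =200
r53=110101 pc4: +16 =216
r54=110110 pc4: +16 =232
r55=110111 pc5: +32 =264
r56=111000 pc3: +8 =272
r57=111001 pc4: +16 =288
r58=111010 pc4: +16 =304
r59=111011 pc5: +32 =336
r60=111100 pc4: +16 =352
r61=111101 pc5: +32 =384
r62=111110 pc5: +32 =416
r63=111111 pc6: +64 =480
r64=1000000 pc1: +2 =482
r65=1000001 pc2: +4 =486
r66=1000010 pc2: +4 =490
r67=1000011 pc3: +8 =498
r68=1000100 pc2: +4 =502
r69=1000101 pc3: +8 =510
r70=1000110 pc3: +8 =518
r71=1000111 pc4: +16 =534
r72=1001000 pc2: +4 =538
r73=1001001 pc3: +8 =546
r74=1001010 pc3: +8 =554
r75=1001011 pc4: +16 =570
r76=1001100 pc3: +8 =578
r77=1001101 pc4: +16 =594
r78=1001110 pc4: +16 =610
r79=1001111 pc5: +32 =642
r80=1010000 pc2: +4 =646
r81=1010001 pc3: +8 =654
r82=1010010 pc3: +8 =662
r83=1010011 pc4: +16 =678
r84=1010100 pc3: +8 =686
r85=1010101 pc4: +16 =702
r86=1010110 pc4: +16 =718
r87=1010111 pc5: +32 =750
r88=1011000 pc3: +8 =758
r89=1011001 pc4: +16 =774
r90=1011010 pc4: +16 =790
r91=1011011 pc5: +32 =822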